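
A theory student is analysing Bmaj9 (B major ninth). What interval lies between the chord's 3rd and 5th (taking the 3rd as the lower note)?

Spelling the chord: B–D♯–F♯–A♯–C♯.
So we need the interval from D♯ up to F♯.
From D♯ to F♯: 3 semitones over a third = minor.

m3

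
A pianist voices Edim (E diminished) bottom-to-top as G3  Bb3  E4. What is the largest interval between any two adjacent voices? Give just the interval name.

Adjacent intervals: G3→Bb3 = minor third; Bb3→E4 = augmented fourth.
The largest is Bb3 to E4, an augmented fourth (6 semitones).

augmented fourth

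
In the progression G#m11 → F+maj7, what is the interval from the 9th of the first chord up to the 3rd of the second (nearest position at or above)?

diminished 8th

The 9th of G#m11 is A#; the 3rd of F+maj7 is A.
8 letter names make it an octave; at 11 semitones (a half step narrower than perfect) the quality is diminished.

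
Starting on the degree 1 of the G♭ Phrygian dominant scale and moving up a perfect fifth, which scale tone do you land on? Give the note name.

The scale is G♭ A𝄫 B♭ C♭ D♭ E𝄫 F♭.
The degree 1 is G♭; a perfect fifth above that is D♭ — scale degree 5.

Db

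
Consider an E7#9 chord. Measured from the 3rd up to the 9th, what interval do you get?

major seventh

Spelling the chord: E–G#–B–D–F##.
3rd = G#; 9th = F##.
Counting 7 letters and 11 half steps from G# gives a major seventh.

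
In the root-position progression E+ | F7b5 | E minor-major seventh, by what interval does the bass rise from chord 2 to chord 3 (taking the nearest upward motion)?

major seventh

The roots are F and E.
From F to E is 11 semitones, exactly the major seventh.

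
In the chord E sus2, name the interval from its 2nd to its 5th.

E sus2: E-F#-B.
The 2nd is F# and the 5th is B.
Counting 4 letters and 5 half steps from F# gives a perfect fourth.

P4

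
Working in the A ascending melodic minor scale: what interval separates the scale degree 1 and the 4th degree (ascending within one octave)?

perfect fourth

The scale runs A B C D E F# G#.
The scale degree 1 is A and the 4th scale degree is D.
From A to D is 5 semitones, exactly the perfect fourth.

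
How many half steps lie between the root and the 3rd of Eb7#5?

4

The chord tones of Eb+7 are Eb, G, B, Db.
Eb to G is a major third: 4 semitones.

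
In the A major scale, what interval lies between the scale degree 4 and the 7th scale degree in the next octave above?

augmented 11th

Spelling the A major scale: A B C# D E F# G#.
Scale degree 4 = D; 7th degree (up an octave) = G#.
D up to G# is 18 semitones, a half step wider than a perfect eleventh, so the interval is augmented.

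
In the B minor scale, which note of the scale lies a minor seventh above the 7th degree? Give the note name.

G

The scale is B C# D E F# G A.
The 7th degree is A; a minor seventh above that is G — scale degree 6.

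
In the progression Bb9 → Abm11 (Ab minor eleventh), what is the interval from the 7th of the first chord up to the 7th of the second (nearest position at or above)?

minor seventh

The 7th of Bb9 is Ab; the 7th of Abm11 (Ab minor eleventh) is Gb.
7 letter names make it a seventh; at 10 semitones (a half step narrower than major) the quality is minor.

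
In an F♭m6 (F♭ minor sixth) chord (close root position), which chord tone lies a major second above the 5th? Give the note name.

Db

F♭min6: F♭, A𝄫, C♭, D♭.
The 5th is C♭. A major second above C♭ is D♭.
D♭ is the chord's 6th.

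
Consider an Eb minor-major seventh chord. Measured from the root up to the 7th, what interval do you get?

Spelling the chord: Eb–Gb–Bb–D.
So we need the interval from Eb up to D.
Counting 7 letters and 11 half steps from Eb gives a major seventh.

M7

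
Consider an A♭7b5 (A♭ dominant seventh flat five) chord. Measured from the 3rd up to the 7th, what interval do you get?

d5

A♭ dominant seventh flat five: A♭–C–E𝄫–G♭.
So we need the interval from C up to G♭.
C up to G♭ is 6 semitones, a half step narrower than a perfect fifth, so the interval is diminished.
That tritone between 3rd and 7th is what gives the dominant seventh its pull toward resolution.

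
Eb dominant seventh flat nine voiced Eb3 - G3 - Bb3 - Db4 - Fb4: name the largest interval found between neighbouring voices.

major third

Adjacent intervals: Eb3→G3 = major third; G3→Bb3 = minor third; Bb3→Db4 = minor third; Db4→Fb4 = minor third.
The largest is Eb3 to G3, a major third (4 semitones).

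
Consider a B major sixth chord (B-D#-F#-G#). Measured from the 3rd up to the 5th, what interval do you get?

3rd = D#; 5th = F#.
D# up to F# is 3 semitones, a half step narrower than a major third, so the interval is minor.

minor 3rd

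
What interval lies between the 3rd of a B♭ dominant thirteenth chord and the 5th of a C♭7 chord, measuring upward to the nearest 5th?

diminished 4th

The 3rd of B♭ dominant thirteenth is D; the 5th of C♭7 is G♭.
4 letter names make it a fourth; at 4 semitones (a half step narrower than perfect) the quality is diminished.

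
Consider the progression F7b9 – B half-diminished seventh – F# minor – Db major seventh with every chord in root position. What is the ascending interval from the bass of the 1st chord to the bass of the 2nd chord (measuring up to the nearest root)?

The roots are F and B.
F up to B is 6 semitones, a half step wider than a perfect fourth, so the interval is augmented.

augmented fourth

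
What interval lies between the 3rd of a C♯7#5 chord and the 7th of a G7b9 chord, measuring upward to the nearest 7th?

C♯7#5 has E♯ as its 3rd, and G7b9 has F as its 7th.
2 letter names make it a second; at 0 semitones (a whole step narrower than major) the quality is diminished.

d2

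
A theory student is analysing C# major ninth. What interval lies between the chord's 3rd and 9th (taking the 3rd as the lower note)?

minor seventh

C#maj9 is spelled C# E# G# B# D#.
3rd = E#; 9th = D#.
From E# to D#: 10 semitones over a seventh = minor.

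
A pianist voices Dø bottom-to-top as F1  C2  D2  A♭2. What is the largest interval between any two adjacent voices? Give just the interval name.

Adjacent intervals: F1→C2 = perfect fifth; C2→D2 = major second; D2→A♭2 = diminished fifth.
The largest is F1 to C2, a perfect fifth (7 semitones).

perfect fifth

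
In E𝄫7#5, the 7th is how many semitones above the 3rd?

6

E𝄫 augmented seventh: E𝄫-G♭-B♭-D𝄫.
G♭ to D𝄫 is a diminished fifth: 6 semitones.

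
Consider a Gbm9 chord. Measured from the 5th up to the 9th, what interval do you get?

Spelling the chord: Gb, Bbb, Db, Fb, Ab.
That puts Db below Ab.
Counting 5 letters and 7 half steps from Db gives a perfect fifth.

perfect 5th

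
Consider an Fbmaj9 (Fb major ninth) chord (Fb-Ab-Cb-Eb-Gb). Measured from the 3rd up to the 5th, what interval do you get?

minor third

So we need the interval from Ab up to Cb.
Ab up to Cb is 3 semitones, a half step narrower than a major third, so the interval is minor.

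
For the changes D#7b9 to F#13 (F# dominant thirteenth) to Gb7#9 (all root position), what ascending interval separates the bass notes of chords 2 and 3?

diminished 2nd

The roots are F# and Gb.
From F# to Gb: 0 semitones over a second = diminished.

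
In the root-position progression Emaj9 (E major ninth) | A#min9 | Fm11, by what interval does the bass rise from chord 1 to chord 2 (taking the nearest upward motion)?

The roots are E and A#.
E up to A# is 6 semitones, a half step wider than a perfect fourth, so the interval is augmented.

augmented fourth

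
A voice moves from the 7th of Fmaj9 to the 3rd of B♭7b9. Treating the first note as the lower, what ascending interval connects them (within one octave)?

Fmaj9 has E as its 7th, and B♭7b9 has D as its 3rd.
7 letter names make it a seventh; at 10 semitones (a half step narrower than major) the quality is minor.

minor seventh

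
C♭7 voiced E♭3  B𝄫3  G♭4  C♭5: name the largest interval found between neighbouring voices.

major 6th

Adjacent intervals: E♭3→B𝄫3 = diminished fifth; B𝄫3→G♭4 = major sixth; G♭4→C♭5 = perfect fourth.
The largest is B𝄫3 to G♭4, a major sixth (9 semitones).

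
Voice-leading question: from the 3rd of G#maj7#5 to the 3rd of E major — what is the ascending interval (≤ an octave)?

The 3rd of G#maj7#5 is B#; the 3rd of E major is G#.
6 letter names make it a sixth; at 8 semitones (a half step narrower than major) the quality is minor.

m6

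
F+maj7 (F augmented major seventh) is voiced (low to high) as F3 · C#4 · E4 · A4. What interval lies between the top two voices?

Those voices are E4 and A4.
Counting 4 letters and 5 half steps from E gives a perfect fourth.

perfect fourth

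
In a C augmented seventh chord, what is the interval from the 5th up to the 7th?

diminished third

C+7 (C augmented seventh): C, E, G#, Bb.
5th = G#; 7th = Bb.
3 letter names make it a third; at 2 semitones (a whole step narrower than major) the quality is diminished.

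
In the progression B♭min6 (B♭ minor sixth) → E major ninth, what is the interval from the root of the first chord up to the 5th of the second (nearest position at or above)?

B♭min6 (B♭ minor sixth) has B♭ as its root, and E major ninth has B as its 5th.
B♭ up to B is 1 semitone, a half step wider than a perfect unison, so the interval is augmented.

augmented unison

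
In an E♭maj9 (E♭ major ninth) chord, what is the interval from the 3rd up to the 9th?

Spelling the chord: E♭–G–B♭–D–F.
The 3rd is G and the 9th is F.
7 letter names make it a seventh; at 10 semitones (a half step narrower than major) the quality is minor.

m7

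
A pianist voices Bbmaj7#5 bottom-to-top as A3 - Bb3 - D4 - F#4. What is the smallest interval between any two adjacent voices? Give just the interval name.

Adjacent intervals: A3→Bb3 = minor second; Bb3→D4 = major third; D4→F#4 = major third.
The smallest is A3 to Bb3, a minor second (1 semitone).

minor 2nd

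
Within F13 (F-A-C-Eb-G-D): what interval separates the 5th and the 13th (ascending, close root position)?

major ninth

The 5th is C and the 13th is D.
Counting 9 letters and 14 half steps from C gives a major ninth.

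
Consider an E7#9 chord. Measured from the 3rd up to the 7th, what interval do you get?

The chord tones of E7#9 are E–G#–B–D–F##.
That puts G# below D.
From G# to D: 6 semitones over a fifth = diminished.
This 3–7 tritone is the characteristic tension at the heart of the dominant sound.

diminished fifth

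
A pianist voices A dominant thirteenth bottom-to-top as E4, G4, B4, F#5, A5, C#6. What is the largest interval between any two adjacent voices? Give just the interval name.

Adjacent intervals: E4→G4 = minor third; G4→B4 = major third; B4→F#5 = perfect fifth; F#5→A5 = minor third; A5→C#6 = major third.
The largest is B4 to F#5, a perfect fifth (7 semitones).

perfect 5th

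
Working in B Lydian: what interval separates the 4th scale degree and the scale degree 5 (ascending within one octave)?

m2

B lydian: B C# D# E# F# G# A#.
That puts E# below F#.
2 letter names make it a second; at 1 semitone (a half step narrower than major) the quality is minor.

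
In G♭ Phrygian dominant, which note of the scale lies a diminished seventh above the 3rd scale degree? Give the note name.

Abb

The scale is G♭ A𝄫 B♭ C♭ D♭ E𝄫 F♭.
The 3rd scale degree is B♭; a diminished seventh above that is A𝄫 — scale degree 2.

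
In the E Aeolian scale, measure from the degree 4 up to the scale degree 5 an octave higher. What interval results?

Spelling the E Aeolian scale: E F♯ G A B C D.
So we need the interval from A up to B.
A up to B spans 9 letter names and 14 semitones — a major ninth.

major ninth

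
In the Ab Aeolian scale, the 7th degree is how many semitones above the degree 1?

The scale is Ab Bb Cb Db Eb Fb Gb.
Ab up to Gb is a minor seventh — 10 semitones.

10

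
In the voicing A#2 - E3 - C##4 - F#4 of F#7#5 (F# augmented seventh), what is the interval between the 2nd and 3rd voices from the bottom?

A6

Those voices are E3 and C##4.
E up to C## is 10 semitones, a half step wider than a major sixth, so the interval is augmented.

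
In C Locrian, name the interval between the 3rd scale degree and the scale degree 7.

C locrian: C D♭ E♭ F G♭ A♭ B♭.
So we need the interval from E♭ up to B♭.
From E♭ to B♭ is 7 semitones, exactly the perfect fifth.

P5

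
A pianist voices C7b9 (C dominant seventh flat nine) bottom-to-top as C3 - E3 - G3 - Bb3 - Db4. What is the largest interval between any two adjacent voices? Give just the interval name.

Adjacent intervals: C3→E3 = major third; E3→G3 = minor third; G3→Bb3 = minor third; Bb3→Db4 = minor third.
The largest is C3 to E3, a major third (4 semitones).

major third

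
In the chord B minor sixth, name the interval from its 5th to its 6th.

Spelling the chord: B-D-F#-G#.
So we need the interval from F# up to G#.
F# up to G# spans 2 letter names and 2 semitones — a major second.

major second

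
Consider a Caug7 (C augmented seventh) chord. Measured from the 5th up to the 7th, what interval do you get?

d3

Caug7 is spelled C-E-G♯-B♭.
That puts G♯ below B♭.
From G♯ to B♭: 2 semitones over a third = diminished.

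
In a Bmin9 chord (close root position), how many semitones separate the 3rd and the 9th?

Bmin9 (B minor ninth) is spelled B D F# A C#.
D to C# is a major seventh: 11 semitones.

11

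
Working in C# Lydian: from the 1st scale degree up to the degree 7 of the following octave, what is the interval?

C# lydian: C# D# E# F## G# A# B#.
That puts C# below B#.
Counting 14 letters and 23 half steps from C# gives a major fourteenth.

M14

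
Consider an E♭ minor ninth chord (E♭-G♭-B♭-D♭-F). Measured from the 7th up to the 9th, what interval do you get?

So we need the interval from D♭ up to F.
From D♭ to F is 4 semitones, exactly the major third.

M3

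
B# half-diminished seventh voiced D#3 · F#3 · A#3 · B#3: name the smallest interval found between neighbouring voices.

Adjacent intervals: D#3→F#3 = minor third; F#3→A#3 = major third; A#3→B#3 = major second.
The smallest is A#3 to B#3, a major second (2 semitones).

major 2nd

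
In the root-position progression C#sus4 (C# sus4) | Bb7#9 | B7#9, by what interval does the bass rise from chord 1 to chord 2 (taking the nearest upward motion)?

The roots are C# and Bb.
From C# to Bb: 9 semitones over a seventh = diminished.

diminished seventh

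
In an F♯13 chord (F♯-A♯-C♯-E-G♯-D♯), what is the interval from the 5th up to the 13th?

That puts C♯ below D♯.
C♯ up to D♯ spans 9 letter names and 14 semitones — a major ninth.

major ninth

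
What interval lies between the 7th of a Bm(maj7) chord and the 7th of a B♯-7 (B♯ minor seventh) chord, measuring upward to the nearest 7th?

Bm(maj7) has A♯ as its 7th, and B♯-7 (B♯ minor seventh) has A♯ as its 7th.
A♯ up to A♯ spans 1 letter names and 0 semitones — a perfect unison.

perfect unison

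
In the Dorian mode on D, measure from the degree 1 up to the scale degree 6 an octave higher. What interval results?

D dorian: D E F G A B C.
The degree 1 is D and the 6th degree (up an octave) is B.
Counting 13 letters and 21 half steps from D gives a major thirteenth.

major thirteenth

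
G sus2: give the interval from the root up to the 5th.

perfect 5th

The chord tones of G sus2 are G A D.
The root is G and the 5th is D.
G up to D spans 5 letter names and 7 semitones — a perfect fifth.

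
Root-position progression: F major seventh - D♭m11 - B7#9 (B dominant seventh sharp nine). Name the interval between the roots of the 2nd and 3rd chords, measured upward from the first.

augmented sixth

The roots are D♭ and B.
6 letter names make it a sixth; at 10 semitones (a half step wider than major) the quality is augmented.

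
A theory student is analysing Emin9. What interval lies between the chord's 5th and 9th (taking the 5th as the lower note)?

Em9 is spelled E–G–B–D–F#.
So we need the interval from B up to F#.
B up to F# spans 5 letter names and 7 semitones — a perfect fifth.

perfect 5th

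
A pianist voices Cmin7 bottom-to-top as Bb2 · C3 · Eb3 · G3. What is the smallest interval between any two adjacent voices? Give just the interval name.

M2

Adjacent intervals: Bb2→C3 = major second; C3→Eb3 = minor third; Eb3→G3 = major third.
The smallest is Bb2 to C3, a major second (2 semitones).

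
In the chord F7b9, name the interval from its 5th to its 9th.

diminished fifth

F7b9 (F dominant seventh flat nine) is spelled F–A–C–Eb–Gb.
The 5th is C and the 9th is Gb.
5 letter names make it a fifth; at 6 semitones (a half step narrower than perfect) the quality is diminished.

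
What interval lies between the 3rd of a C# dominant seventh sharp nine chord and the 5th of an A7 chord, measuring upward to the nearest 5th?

d8

C# dominant seventh sharp nine has E# as its 3rd, and A7 has E as its 5th.
E# up to E is 11 semitones, a half step narrower than a perfect octave, so the interval is diminished.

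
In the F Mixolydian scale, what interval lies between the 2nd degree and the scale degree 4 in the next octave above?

minor 10th

F mixolydian: F G A B♭ C D E♭.
So we need the interval from G up to B♭.
10 letter names make it a tenth; at 15 semitones (a half step narrower than major) the quality is minor.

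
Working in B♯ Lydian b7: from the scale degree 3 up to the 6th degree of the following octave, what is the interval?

B♯ lydian dominant: B♯ C𝄪 D𝄪 E𝄪 F𝄪 G𝄪 A♯.
The scale degree 3 is D𝄪 and the degree 6 (up an octave) is G𝄪.
From D𝄪 to G𝄪 is 17 semitones, exactly the perfect eleventh.

perfect eleventh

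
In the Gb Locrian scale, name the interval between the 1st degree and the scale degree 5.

d5

Gb locrian: Gb Abb Bbb Cb Dbb Ebb Fb.
So we need the interval from Gb up to Dbb.
Gb up to Dbb is 6 semitones, a half step narrower than a perfect fifth, so the interval is diminished.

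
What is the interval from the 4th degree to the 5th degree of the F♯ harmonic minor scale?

major second

The scale runs F♯ G♯ A B C♯ D E♯.
The 4th degree is B and the 5th scale degree is C♯.
B up to C♯ spans 2 letter names and 2 semitones — a major second.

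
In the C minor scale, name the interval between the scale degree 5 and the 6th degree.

Spelling the C minor scale: C D E♭ F G A♭ B♭.
Scale degree 5 = G; scale degree 6 = A♭.
2 letter names make it a second; at 1 semitone (a half step narrower than major) the quality is minor.

m2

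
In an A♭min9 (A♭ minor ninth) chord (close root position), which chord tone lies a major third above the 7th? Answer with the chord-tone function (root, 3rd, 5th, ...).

9th

The chord tones of A♭ minor ninth are A♭ C♭ E♭ G♭ B♭.
The 7th is G♭. A major third above G♭ is B♭.
B♭ is the chord's 9th.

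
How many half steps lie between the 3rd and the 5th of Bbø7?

Bbm7b5 is spelled Bb–Db–Fb–Ab.
Db to Fb is a minor third: 3 semitones.

3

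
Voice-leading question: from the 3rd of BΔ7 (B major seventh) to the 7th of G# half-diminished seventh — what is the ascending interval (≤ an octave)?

minor third

The 3rd of BΔ7 (B major seventh) is D#; the 7th of G# half-diminished seventh is F#.
D# up to F# is 3 semitones, a half step narrower than a major third, so the interval is minor.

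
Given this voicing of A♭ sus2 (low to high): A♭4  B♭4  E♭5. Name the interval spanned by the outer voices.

P5

The outer voices are A♭4 and E♭5.
Counting 5 letters and 7 half steps from A♭ gives a perfect fifth.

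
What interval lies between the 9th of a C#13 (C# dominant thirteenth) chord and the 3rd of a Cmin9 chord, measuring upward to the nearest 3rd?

The 9th of C#13 (C# dominant thirteenth) is D#; the 3rd of Cmin9 is Eb.
From D# to Eb: 0 semitones over a second = diminished.

diminished 2nd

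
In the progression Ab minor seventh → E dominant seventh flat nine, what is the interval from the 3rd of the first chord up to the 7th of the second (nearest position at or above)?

The 3rd of Ab minor seventh is Cb; the 7th of E dominant seventh flat nine is D.
Cb up to D is 3 semitones, a half step wider than a major second, so the interval is augmented.

A2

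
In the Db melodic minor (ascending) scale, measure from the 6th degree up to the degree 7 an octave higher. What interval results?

Spelling the Db melodic minor (ascending) scale: Db Eb Fb Gb Ab Bb C.
So we need the interval from Bb up to C.
Bb up to C spans 9 letter names and 14 semitones — a major ninth.

major ninth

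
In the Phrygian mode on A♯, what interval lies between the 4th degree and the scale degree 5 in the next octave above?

The scale runs A♯ B C♯ D♯ E♯ F♯ G♯.
4th degree = D♯; degree 5 (up an octave) = E♯.
Counting 9 letters and 14 half steps from D♯ gives a major ninth.

major ninth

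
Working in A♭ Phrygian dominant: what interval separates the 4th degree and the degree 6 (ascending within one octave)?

minor third

A♭ phrygian dominant: A♭ B𝄫 C D♭ E♭ F♭ G♭.
That puts D♭ below F♭.
D♭ up to F♭ is 3 semitones, a half step narrower than a major third, so the interval is minor.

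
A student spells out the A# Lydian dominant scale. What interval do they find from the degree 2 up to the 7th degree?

Spelling the A# Lydian dominant scale: A# B# C## D## E# F## G#.
Degree 2 = B#; degree 7 = G#.
6 letter names make it a sixth; at 8 semitones (a half step narrower than major) the quality is minor.

minor sixth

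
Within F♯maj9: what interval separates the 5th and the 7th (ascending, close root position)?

M3

The chord tones of F♯maj9 (F♯ major ninth) are F♯–A♯–C♯–E♯–G♯.
The 5th is C♯ and the 7th is E♯.
From C♯ to E♯ is 4 semitones, exactly the major third.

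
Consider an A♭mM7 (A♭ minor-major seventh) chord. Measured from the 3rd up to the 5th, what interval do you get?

Spelling the chord: A♭, C♭, E♭, G.
The 3rd is C♭ and the 5th is E♭.
C♭ up to E♭ spans 3 letter names and 4 semitones — a major third.

major third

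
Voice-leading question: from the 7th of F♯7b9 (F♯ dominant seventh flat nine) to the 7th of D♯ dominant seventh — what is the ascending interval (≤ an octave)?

F♯7b9 (F♯ dominant seventh flat nine) has E as its 7th, and D♯ dominant seventh has C♯ as its 7th.
E up to C♯ spans 6 letter names and 9 semitones — a major sixth.

major sixth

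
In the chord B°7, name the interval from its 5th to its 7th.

Bdim7 (B diminished seventh) is spelled B, D, F, Ab.
That puts F below Ab.
3 letter names make it a third; at 3 semitones (a half step narrower than major) the quality is minor.

minor third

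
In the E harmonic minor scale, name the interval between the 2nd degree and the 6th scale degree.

The scale runs E F# G A B C D#.
So we need the interval from F# up to C.
5 letter names make it a fifth; at 6 semitones (a half step narrower than perfect) the quality is diminished.

diminished fifth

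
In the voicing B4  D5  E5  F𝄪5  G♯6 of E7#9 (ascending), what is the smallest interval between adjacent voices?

Adjacent intervals: B4→D5 = minor third; D5→E5 = major second; E5→F𝄪5 = augmented second; F𝄪5→G♯6 = minor ninth.
The smallest is D5 to E5, a major second (2 semitones).

major second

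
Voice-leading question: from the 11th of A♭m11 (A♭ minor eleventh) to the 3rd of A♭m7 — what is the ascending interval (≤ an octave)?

A♭m11 (A♭ minor eleventh) has D♭ as its 11th, and A♭m7 has C♭ as its 3rd.
7 letter names make it a seventh; at 10 semitones (a half step narrower than major) the quality is minor.

m7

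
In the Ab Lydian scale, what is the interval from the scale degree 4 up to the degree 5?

The scale runs Ab Bb C D Eb F G.
So we need the interval from D up to Eb.
2 letter names make it a second; at 1 semitone (a half step narrower than major) the quality is minor.

minor 2nd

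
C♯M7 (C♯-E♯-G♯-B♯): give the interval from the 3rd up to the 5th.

minor 3rd

So we need the interval from E♯ up to G♯.
3 letter names make it a third; at 3 semitones (a half step narrower than major) the quality is minor.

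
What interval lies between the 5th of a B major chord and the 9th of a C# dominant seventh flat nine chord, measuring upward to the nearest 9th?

minor sixth

The 5th of B major is F#; the 9th of C# dominant seventh flat nine is D.
From F# to D: 8 semitones over a sixth = minor.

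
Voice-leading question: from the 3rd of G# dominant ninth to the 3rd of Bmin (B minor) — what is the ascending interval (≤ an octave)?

diminished third

G# dominant ninth has B# as its 3rd, and Bmin (B minor) has D as its 3rd.
From B# to D: 2 semitones over a third = diminished.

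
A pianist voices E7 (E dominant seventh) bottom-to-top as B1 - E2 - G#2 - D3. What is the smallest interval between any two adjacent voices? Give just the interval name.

Adjacent intervals: B1→E2 = perfect fourth; E2→G#2 = major third; G#2→D3 = diminished fifth.
The smallest is E2 to G#2, a major third (4 semitones).

major third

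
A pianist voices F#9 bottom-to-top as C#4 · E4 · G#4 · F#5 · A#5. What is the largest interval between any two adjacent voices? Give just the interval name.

minor 7th

Adjacent intervals: C#4→E4 = minor third; E4→G#4 = major third; G#4→F#5 = minor seventh; F#5→A#5 = major third.
The largest is G#4 to F#5, a minor seventh (10 semitones).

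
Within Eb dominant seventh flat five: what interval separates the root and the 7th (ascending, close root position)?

minor seventh

Eb7b5 (Eb dominant seventh flat five): Eb–G–Bbb–Db.
So we need the interval from Eb up to Db.
From Eb to Db: 10 semitones over a seventh = minor.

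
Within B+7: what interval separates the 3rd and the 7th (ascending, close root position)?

B augmented seventh is spelled B D♯ F𝄪 A.
That puts D♯ below A.
From D♯ to A: 6 semitones over a fifth = diminished.

diminished 5th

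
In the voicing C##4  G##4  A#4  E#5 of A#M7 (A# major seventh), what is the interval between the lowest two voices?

Those voices are C##4 and G##4.
C## up to G## spans 5 letter names and 7 semitones — a perfect fifth.

P5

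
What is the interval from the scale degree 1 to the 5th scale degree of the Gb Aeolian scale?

Spelling the Gb Aeolian scale: Gb Ab Bbb Cb Db Ebb Fb.
Scale degree 1 = Gb; 5th scale degree = Db.
Gb up to Db spans 5 letter names and 7 semitones — a perfect fifth.

perfect fifth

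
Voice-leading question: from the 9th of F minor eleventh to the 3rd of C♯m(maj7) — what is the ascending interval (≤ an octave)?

M6

The 9th of F minor eleventh is G; the 3rd of C♯m(maj7) is E.
Counting 6 letters and 9 half steps from G gives a major sixth.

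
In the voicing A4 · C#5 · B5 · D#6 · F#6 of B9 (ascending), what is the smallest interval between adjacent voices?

minor third

Adjacent intervals: A4→C#5 = major third; C#5→B5 = minor seventh; B5→D#6 = major third; D#6→F#6 = minor third.
The smallest is D#6 to F#6, a minor third (3 semitones).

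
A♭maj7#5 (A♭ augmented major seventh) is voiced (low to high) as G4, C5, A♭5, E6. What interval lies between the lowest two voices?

Those voices are G4 and C5.
G up to C spans 4 letter names and 5 semitones — a perfect fourth.

perfect 4th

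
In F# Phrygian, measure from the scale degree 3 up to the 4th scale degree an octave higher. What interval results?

M9

F# phrygian: F# G A B C# D E.
So we need the interval from A up to B.
From A to B is 14 semitones, exactly the major ninth.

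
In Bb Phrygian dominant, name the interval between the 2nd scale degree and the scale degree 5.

The scale runs Bb Cb D Eb F Gb Ab.
2nd scale degree = Cb; scale degree 5 = F.
4 letter names make it a fourth; at 6 semitones (a half step wider than perfect) the quality is augmented.

A4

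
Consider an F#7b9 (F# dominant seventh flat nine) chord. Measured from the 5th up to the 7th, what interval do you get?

Spelling the chord: F# A# C# E G.
The 5th is C# and the 7th is E.
C# up to E is 3 semitones, a half step narrower than a major third, so the interval is minor.

minor third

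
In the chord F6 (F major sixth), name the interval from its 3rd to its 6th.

The chord tones of F6 (F major sixth) are F–A–C–D.
So we need the interval from A up to D.
From A to D is 5 semitones, exactly the perfect fourth.

perfect fourth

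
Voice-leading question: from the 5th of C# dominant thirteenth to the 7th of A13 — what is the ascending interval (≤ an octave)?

d8

The 5th of C# dominant thirteenth is G#; the 7th of A13 is G.
G# up to G is 11 semitones, a half step narrower than a perfect octave, so the interval is diminished.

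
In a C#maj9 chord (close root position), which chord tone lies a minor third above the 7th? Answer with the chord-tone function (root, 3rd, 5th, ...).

C#maj9 (C# major ninth) is spelled C#–E#–G#–B#–D#.
The 7th is B#. A minor third above B# is D#.
D# is the chord's 9th.

9th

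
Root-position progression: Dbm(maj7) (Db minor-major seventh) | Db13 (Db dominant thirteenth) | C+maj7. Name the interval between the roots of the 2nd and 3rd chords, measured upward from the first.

M7

The roots are Db and C.
Counting 7 letters and 11 half steps from Db gives a major seventh.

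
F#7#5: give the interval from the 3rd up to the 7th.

diminished 5th

F#+7 (F# augmented seventh): F#–A#–C##–E.
That puts A# below E.
A# up to E is 6 semitones, a half step narrower than a perfect fifth, so the interval is diminished.
That tritone between 3rd and 7th is what gives the dominant seventh its pull toward resolution.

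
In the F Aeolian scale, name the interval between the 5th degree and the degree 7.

minor third

The scale runs F G Ab Bb C Db Eb.
5th degree = C; 7th scale degree = Eb.
C up to Eb is 3 semitones, a half step narrower than a major third, so the interval is minor.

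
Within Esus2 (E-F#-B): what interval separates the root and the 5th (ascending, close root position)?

perfect 5th

Root = E; 5th = B.
From E to B is 7 semitones, exactly the perfect fifth.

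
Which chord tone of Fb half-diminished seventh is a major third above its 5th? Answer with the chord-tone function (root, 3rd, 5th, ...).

Fb half-diminished seventh is spelled Fb, Abb, Cbb, Ebb.
The 5th is Cbb. A major third above Cbb is Ebb.
Ebb is the chord's 7th.

7th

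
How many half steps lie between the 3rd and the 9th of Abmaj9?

Ab major ninth is spelled Ab-C-Eb-G-Bb.
C to Bb is a minor seventh: 10 semitones.

10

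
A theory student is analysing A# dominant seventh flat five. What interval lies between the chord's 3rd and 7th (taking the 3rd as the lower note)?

diminished fifth

A#7b5: A#, C##, E, G#.
The 3rd is C## and the 7th is G#.
C## up to G# is 6 semitones, a half step narrower than a perfect fifth, so the interval is diminished.
That tritone between 3rd and 7th is what gives the dominant seventh its pull toward resolution.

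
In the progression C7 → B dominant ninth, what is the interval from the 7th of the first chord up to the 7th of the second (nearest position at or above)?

major seventh

C7 has B♭ as its 7th, and B dominant ninth has A as its 7th.
From B♭ to A is 11 semitones, exactly the major seventh.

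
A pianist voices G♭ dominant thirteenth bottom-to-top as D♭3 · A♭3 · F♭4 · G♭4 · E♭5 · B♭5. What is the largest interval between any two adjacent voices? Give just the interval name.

major sixth

Adjacent intervals: D♭3→A♭3 = perfect fifth; A♭3→F♭4 = minor sixth; F♭4→G♭4 = major second; G♭4→E♭5 = major sixth; E♭5→B♭5 = perfect fifth.
The largest is G♭4 to E♭5, a major sixth (9 semitones).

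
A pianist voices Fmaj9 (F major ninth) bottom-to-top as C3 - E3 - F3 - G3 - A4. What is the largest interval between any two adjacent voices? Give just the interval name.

major ninth

Adjacent intervals: C3→E3 = major third; E3→F3 = minor second; F3→G3 = major second; G3→A4 = major ninth.
The largest is G3 to A4, a major ninth (14 semitones).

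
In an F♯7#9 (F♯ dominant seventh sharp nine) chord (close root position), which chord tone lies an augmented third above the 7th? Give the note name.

Spelling the chord: F♯–A♯–C♯–E–G𝄪.
The 7th is E. An augmented third above E is G𝄪.
G𝄪 is the chord's 9th.

G##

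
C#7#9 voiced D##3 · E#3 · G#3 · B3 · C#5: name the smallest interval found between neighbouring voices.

m2

Adjacent intervals: D##3→E#3 = minor second; E#3→G#3 = minor third; G#3→B3 = minor third; B3→C#5 = major ninth.
The smallest is D##3 to E#3, a minor second (1 semitone).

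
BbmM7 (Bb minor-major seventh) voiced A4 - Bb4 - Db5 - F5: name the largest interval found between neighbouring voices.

major third

Adjacent intervals: A4→Bb4 = minor second; Bb4→Db5 = minor third; Db5→F5 = major third.
The largest is Db5 to F5, a major third (4 semitones).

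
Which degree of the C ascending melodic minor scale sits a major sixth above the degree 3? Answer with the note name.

C

The scale is C D Eb F G A B.
The degree 3 is Eb; a major sixth above that is C — scale degree 1.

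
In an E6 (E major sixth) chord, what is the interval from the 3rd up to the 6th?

P4

The chord tones of E6 are E-G♯-B-C♯.
So we need the interval from G♯ up to C♯.
Counting 4 letters and 5 half steps from G♯ gives a perfect fourth.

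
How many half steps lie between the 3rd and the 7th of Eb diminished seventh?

6

Eb°7 (Eb diminished seventh) is spelled Eb, Gb, Bbb, Dbb.
Gb to Dbb is a diminished fifth: 6 semitones.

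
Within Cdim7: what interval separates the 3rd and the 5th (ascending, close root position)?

minor third

C diminished seventh is spelled C–Eb–Gb–Bbb.
So we need the interval from Eb up to Gb.
3 letter names make it a third; at 3 semitones (a half step narrower than major) the quality is minor.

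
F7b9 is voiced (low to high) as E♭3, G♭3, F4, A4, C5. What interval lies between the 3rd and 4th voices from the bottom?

Those voices are F4 and A4.
F up to A spans 3 letter names and 4 semitones — a major third.

major third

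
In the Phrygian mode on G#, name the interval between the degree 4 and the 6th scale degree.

The scale runs G# A B C# D# E F#.
So we need the interval from C# up to E.
C# up to E is 3 semitones, a half step narrower than a major third, so the interval is minor.

minor third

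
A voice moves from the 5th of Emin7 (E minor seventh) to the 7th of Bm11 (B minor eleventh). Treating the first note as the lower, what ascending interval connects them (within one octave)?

The 5th of Emin7 (E minor seventh) is B; the 7th of Bm11 (B minor eleventh) is A.
B up to A is 10 semitones, a half step narrower than a major seventh, so the interval is minor.

minor seventh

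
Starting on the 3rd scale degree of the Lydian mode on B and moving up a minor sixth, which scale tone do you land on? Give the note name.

The scale is B C# D# E# F# G# A#.
The 3rd scale degree is D#; a minor sixth above that is B — scale degree 1.

B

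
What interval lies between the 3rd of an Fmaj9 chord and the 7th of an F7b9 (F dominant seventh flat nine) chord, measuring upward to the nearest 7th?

diminished fifth

Fmaj9 has A as its 3rd, and F7b9 (F dominant seventh flat nine) has E♭ as its 7th.
From A to E♭: 6 semitones over a fifth = diminished.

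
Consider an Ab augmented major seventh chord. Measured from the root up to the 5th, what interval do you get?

Ab augmented major seventh: Ab C E G.
Root = Ab; 5th = E.
5 letter names make it a fifth; at 8 semitones (a half step wider than perfect) the quality is augmented.

A5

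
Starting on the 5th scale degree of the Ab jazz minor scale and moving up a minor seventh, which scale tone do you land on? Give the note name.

Db

The scale is Ab Bb Cb Db Eb F G.
The 5th scale degree is Eb; a minor seventh above that is Db — scale degree 4.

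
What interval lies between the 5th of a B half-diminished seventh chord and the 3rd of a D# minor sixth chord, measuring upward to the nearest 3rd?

B half-diminished seventh has F as its 5th, and D# minor sixth has F# as its 3rd.
F up to F# is 1 semitone, a half step wider than a perfect unison, so the interval is augmented.

augmented 1st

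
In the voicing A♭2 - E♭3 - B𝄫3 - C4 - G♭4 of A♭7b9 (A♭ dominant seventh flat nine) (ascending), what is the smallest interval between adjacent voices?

augmented second

Adjacent intervals: A♭2→E♭3 = perfect fifth; E♭3→B𝄫3 = diminished fifth; B𝄫3→C4 = augmented second; C4→G♭4 = diminished fifth.
The smallest is B𝄫3 to C4, an augmented second (3 semitones).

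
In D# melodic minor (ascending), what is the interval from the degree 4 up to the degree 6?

D# melodic minor: D# E# F# G# A# B# C##.
So we need the interval from G# up to B#.
G# up to B# spans 3 letter names and 4 semitones — a major third.

major 3rd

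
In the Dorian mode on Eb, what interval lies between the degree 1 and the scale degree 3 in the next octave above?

minor 10th

The scale runs Eb F Gb Ab Bb C Db.
The degree 1 is Eb and the 3rd degree (up an octave) is Gb.
Eb up to Gb is 15 semitones, a half step narrower than a major tenth, so the interval is minor.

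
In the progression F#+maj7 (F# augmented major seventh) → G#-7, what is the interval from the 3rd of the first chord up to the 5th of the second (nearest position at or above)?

The 3rd of F#+maj7 (F# augmented major seventh) is A#; the 5th of G#-7 is D#.
Counting 4 letters and 5 half steps from A# gives a perfect fourth.

perfect fourth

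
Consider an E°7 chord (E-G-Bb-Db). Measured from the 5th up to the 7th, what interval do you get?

5th = Bb; 7th = Db.
Bb up to Db is 3 semitones, a half step narrower than a major third, so the interval is minor.

minor third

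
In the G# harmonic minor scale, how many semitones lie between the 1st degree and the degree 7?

The scale is G# A# B C# D# E F##.
G# up to F## is a major seventh — 11 semitones.

11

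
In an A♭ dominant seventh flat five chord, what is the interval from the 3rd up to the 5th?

The chord tones of A♭ dominant seventh flat five are A♭-C-E𝄫-G♭.
3rd = C; 5th = E𝄫.
C up to E𝄫 is 2 semitones, a whole step narrower than a major third, so the interval is diminished.

diminished third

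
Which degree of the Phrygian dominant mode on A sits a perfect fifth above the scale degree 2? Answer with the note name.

F

The scale is A Bb C# D E F G.
The scale degree 2 is Bb; a perfect fifth above that is F — scale degree 6.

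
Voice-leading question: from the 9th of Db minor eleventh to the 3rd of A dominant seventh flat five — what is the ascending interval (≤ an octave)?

The 9th of Db minor eleventh is Eb; the 3rd of A dominant seventh flat five is C#.
Eb up to C# is 10 semitones, a half step wider than a major sixth, so the interval is augmented.

augmented 6th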